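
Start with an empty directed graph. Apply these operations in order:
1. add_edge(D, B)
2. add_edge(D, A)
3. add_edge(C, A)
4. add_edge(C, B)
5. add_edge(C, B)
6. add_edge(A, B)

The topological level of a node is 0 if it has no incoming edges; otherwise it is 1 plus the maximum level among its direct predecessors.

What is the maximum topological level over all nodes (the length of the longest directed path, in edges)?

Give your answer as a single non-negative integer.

Op 1: add_edge(D, B). Edges now: 1
Op 2: add_edge(D, A). Edges now: 2
Op 3: add_edge(C, A). Edges now: 3
Op 4: add_edge(C, B). Edges now: 4
Op 5: add_edge(C, B) (duplicate, no change). Edges now: 4
Op 6: add_edge(A, B). Edges now: 5
Compute levels (Kahn BFS):
  sources (in-degree 0): C, D
  process C: level=0
    C->A: in-degree(A)=1, level(A)>=1
    C->B: in-degree(B)=2, level(B)>=1
  process D: level=0
    D->A: in-degree(A)=0, level(A)=1, enqueue
    D->B: in-degree(B)=1, level(B)>=1
  process A: level=1
    A->B: in-degree(B)=0, level(B)=2, enqueue
  process B: level=2
All levels: A:1, B:2, C:0, D:0
max level = 2

Answer: 2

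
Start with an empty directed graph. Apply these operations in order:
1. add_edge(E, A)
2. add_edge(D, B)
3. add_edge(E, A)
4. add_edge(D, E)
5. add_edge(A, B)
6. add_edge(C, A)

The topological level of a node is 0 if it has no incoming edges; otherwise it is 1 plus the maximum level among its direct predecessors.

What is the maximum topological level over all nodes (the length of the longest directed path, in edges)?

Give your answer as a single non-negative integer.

Op 1: add_edge(E, A). Edges now: 1
Op 2: add_edge(D, B). Edges now: 2
Op 3: add_edge(E, A) (duplicate, no change). Edges now: 2
Op 4: add_edge(D, E). Edges now: 3
Op 5: add_edge(A, B). Edges now: 4
Op 6: add_edge(C, A). Edges now: 5
Compute levels (Kahn BFS):
  sources (in-degree 0): C, D
  process C: level=0
    C->A: in-degree(A)=1, level(A)>=1
  process D: level=0
    D->B: in-degree(B)=1, level(B)>=1
    D->E: in-degree(E)=0, level(E)=1, enqueue
  process E: level=1
    E->A: in-degree(A)=0, level(A)=2, enqueue
  process A: level=2
    A->B: in-degree(B)=0, level(B)=3, enqueue
  process B: level=3
All levels: A:2, B:3, C:0, D:0, E:1
max level = 3

Answer: 3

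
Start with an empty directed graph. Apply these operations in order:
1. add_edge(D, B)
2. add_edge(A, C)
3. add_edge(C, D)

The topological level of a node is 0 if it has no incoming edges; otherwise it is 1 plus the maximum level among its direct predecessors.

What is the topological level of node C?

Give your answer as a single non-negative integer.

Answer: 1

Derivation:
Op 1: add_edge(D, B). Edges now: 1
Op 2: add_edge(A, C). Edges now: 2
Op 3: add_edge(C, D). Edges now: 3
Compute levels (Kahn BFS):
  sources (in-degree 0): A
  process A: level=0
    A->C: in-degree(C)=0, level(C)=1, enqueue
  process C: level=1
    C->D: in-degree(D)=0, level(D)=2, enqueue
  process D: level=2
    D->B: in-degree(B)=0, level(B)=3, enqueue
  process B: level=3
All levels: A:0, B:3, C:1, D:2
level(C) = 1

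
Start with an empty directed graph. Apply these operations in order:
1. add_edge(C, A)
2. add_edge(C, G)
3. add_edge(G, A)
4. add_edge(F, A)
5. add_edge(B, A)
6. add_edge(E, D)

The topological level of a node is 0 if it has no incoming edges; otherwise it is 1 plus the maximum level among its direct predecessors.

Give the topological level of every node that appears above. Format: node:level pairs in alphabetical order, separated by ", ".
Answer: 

Answer: A:2, B:0, C:0, D:1, E:0, F:0, G:1

Derivation:
Op 1: add_edge(C, A). Edges now: 1
Op 2: add_edge(C, G). Edges now: 2
Op 3: add_edge(G, A). Edges now: 3
Op 4: add_edge(F, A). Edges now: 4
Op 5: add_edge(B, A). Edges now: 5
Op 6: add_edge(E, D). Edges now: 6
Compute levels (Kahn BFS):
  sources (in-degree 0): B, C, E, F
  process B: level=0
    B->A: in-degree(A)=3, level(A)>=1
  process C: level=0
    C->A: in-degree(A)=2, level(A)>=1
    C->G: in-degree(G)=0, level(G)=1, enqueue
  process E: level=0
    E->D: in-degree(D)=0, level(D)=1, enqueue
  process F: level=0
    F->A: in-degree(A)=1, level(A)>=1
  process G: level=1
    G->A: in-degree(A)=0, level(A)=2, enqueue
  process D: level=1
  process A: level=2
All levels: A:2, B:0, C:0, D:1, E:0, F:0, G:1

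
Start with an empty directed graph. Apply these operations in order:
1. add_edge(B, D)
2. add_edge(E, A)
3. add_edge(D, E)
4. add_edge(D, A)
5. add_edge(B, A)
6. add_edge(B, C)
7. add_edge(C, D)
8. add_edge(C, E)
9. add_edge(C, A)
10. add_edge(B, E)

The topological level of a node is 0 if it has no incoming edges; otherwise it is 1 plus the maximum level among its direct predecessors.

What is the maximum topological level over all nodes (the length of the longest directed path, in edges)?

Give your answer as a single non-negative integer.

Op 1: add_edge(B, D). Edges now: 1
Op 2: add_edge(E, A). Edges now: 2
Op 3: add_edge(D, E). Edges now: 3
Op 4: add_edge(D, A). Edges now: 4
Op 5: add_edge(B, A). Edges now: 5
Op 6: add_edge(B, C). Edges now: 6
Op 7: add_edge(C, D). Edges now: 7
Op 8: add_edge(C, E). Edges now: 8
Op 9: add_edge(C, A). Edges now: 9
Op 10: add_edge(B, E). Edges now: 10
Compute levels (Kahn BFS):
  sources (in-degree 0): B
  process B: level=0
    B->A: in-degree(A)=3, level(A)>=1
    B->C: in-degree(C)=0, level(C)=1, enqueue
    B->D: in-degree(D)=1, level(D)>=1
    B->E: in-degree(E)=2, level(E)>=1
  process C: level=1
    C->A: in-degree(A)=2, level(A)>=2
    C->D: in-degree(D)=0, level(D)=2, enqueue
    C->E: in-degree(E)=1, level(E)>=2
  process D: level=2
    D->A: in-degree(A)=1, level(A)>=3
    D->E: in-degree(E)=0, level(E)=3, enqueue
  process E: level=3
    E->A: in-degree(A)=0, level(A)=4, enqueue
  process A: level=4
All levels: A:4, B:0, C:1, D:2, E:3
max level = 4

Answer: 4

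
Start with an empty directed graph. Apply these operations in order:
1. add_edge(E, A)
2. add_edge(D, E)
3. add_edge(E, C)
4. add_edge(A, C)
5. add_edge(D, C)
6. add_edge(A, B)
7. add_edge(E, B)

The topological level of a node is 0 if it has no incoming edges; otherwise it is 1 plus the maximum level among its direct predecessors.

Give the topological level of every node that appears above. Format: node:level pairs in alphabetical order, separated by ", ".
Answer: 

Answer: A:2, B:3, C:3, D:0, E:1

Derivation:
Op 1: add_edge(E, A). Edges now: 1
Op 2: add_edge(D, E). Edges now: 2
Op 3: add_edge(E, C). Edges now: 3
Op 4: add_edge(A, C). Edges now: 4
Op 5: add_edge(D, C). Edges now: 5
Op 6: add_edge(A, B). Edges now: 6
Op 7: add_edge(E, B). Edges now: 7
Compute levels (Kahn BFS):
  sources (in-degree 0): D
  process D: level=0
    D->C: in-degree(C)=2, level(C)>=1
    D->E: in-degree(E)=0, level(E)=1, enqueue
  process E: level=1
    E->A: in-degree(A)=0, level(A)=2, enqueue
    E->B: in-degree(B)=1, level(B)>=2
    E->C: in-degree(C)=1, level(C)>=2
  process A: level=2
    A->B: in-degree(B)=0, level(B)=3, enqueue
    A->C: in-degree(C)=0, level(C)=3, enqueue
  process B: level=3
  process C: level=3
All levels: A:2, B:3, C:3, D:0, E:1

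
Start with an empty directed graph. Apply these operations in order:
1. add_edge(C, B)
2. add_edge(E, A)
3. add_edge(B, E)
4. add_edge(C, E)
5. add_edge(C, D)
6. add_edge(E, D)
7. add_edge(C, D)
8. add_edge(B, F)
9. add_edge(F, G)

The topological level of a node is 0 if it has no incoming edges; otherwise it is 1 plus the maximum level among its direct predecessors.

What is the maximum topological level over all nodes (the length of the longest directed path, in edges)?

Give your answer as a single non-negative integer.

Op 1: add_edge(C, B). Edges now: 1
Op 2: add_edge(E, A). Edges now: 2
Op 3: add_edge(B, E). Edges now: 3
Op 4: add_edge(C, E). Edges now: 4
Op 5: add_edge(C, D). Edges now: 5
Op 6: add_edge(E, D). Edges now: 6
Op 7: add_edge(C, D) (duplicate, no change). Edges now: 6
Op 8: add_edge(B, F). Edges now: 7
Op 9: add_edge(F, G). Edges now: 8
Compute levels (Kahn BFS):
  sources (in-degree 0): C
  process C: level=0
    C->B: in-degree(B)=0, level(B)=1, enqueue
    C->D: in-degree(D)=1, level(D)>=1
    C->E: in-degree(E)=1, level(E)>=1
  process B: level=1
    B->E: in-degree(E)=0, level(E)=2, enqueue
    B->F: in-degree(F)=0, level(F)=2, enqueue
  process E: level=2
    E->A: in-degree(A)=0, level(A)=3, enqueue
    E->D: in-degree(D)=0, level(D)=3, enqueue
  process F: level=2
    F->G: in-degree(G)=0, level(G)=3, enqueue
  process A: level=3
  process D: level=3
  process G: level=3
All levels: A:3, B:1, C:0, D:3, E:2, F:2, G:3
max level = 3

Answer: 3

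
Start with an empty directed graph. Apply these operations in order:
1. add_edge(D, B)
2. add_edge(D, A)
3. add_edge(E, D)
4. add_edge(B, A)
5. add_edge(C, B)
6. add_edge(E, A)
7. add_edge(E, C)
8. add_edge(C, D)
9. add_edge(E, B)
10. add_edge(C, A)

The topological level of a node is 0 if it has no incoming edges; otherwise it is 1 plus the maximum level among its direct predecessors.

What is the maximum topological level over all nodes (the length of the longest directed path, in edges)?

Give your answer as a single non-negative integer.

Answer: 4

Derivation:
Op 1: add_edge(D, B). Edges now: 1
Op 2: add_edge(D, A). Edges now: 2
Op 3: add_edge(E, D). Edges now: 3
Op 4: add_edge(B, A). Edges now: 4
Op 5: add_edge(C, B). Edges now: 5
Op 6: add_edge(E, A). Edges now: 6
Op 7: add_edge(E, C). Edges now: 7
Op 8: add_edge(C, D). Edges now: 8
Op 9: add_edge(E, B). Edges now: 9
Op 10: add_edge(C, A). Edges now: 10
Compute levels (Kahn BFS):
  sources (in-degree 0): E
  process E: level=0
    E->A: in-degree(A)=3, level(A)>=1
    E->B: in-degree(B)=2, level(B)>=1
    E->C: in-degree(C)=0, level(C)=1, enqueue
    E->D: in-degree(D)=1, level(D)>=1
  process C: level=1
    C->A: in-degree(A)=2, level(A)>=2
    C->B: in-degree(B)=1, level(B)>=2
    C->D: in-degree(D)=0, level(D)=2, enqueue
  process D: level=2
    D->A: in-degree(A)=1, level(A)>=3
    D->B: in-degree(B)=0, level(B)=3, enqueue
  process B: level=3
    B->A: in-degree(A)=0, level(A)=4, enqueue
  process A: level=4
All levels: A:4, B:3, C:1, D:2, E:0
max level = 4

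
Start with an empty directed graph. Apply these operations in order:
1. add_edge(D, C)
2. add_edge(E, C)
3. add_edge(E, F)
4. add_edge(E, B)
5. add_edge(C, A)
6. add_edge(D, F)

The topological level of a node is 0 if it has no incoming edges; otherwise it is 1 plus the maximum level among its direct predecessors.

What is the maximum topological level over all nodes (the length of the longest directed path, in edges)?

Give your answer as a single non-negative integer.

Op 1: add_edge(D, C). Edges now: 1
Op 2: add_edge(E, C). Edges now: 2
Op 3: add_edge(E, F). Edges now: 3
Op 4: add_edge(E, B). Edges now: 4
Op 5: add_edge(C, A). Edges now: 5
Op 6: add_edge(D, F). Edges now: 6
Compute levels (Kahn BFS):
  sources (in-degree 0): D, E
  process D: level=0
    D->C: in-degree(C)=1, level(C)>=1
    D->F: in-degree(F)=1, level(F)>=1
  process E: level=0
    E->B: in-degree(B)=0, level(B)=1, enqueue
    E->C: in-degree(C)=0, level(C)=1, enqueue
    E->F: in-degree(F)=0, level(F)=1, enqueue
  process B: level=1
  process C: level=1
    C->A: in-degree(A)=0, level(A)=2, enqueue
  process F: level=1
  process A: level=2
All levels: A:2, B:1, C:1, D:0, E:0, F:1
max level = 2

Answer: 2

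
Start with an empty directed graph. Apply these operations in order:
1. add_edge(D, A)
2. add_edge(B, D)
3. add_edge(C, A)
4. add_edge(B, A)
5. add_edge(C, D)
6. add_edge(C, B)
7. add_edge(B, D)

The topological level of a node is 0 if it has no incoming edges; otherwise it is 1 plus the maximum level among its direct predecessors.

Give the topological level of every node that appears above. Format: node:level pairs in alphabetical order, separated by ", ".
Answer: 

Op 1: add_edge(D, A). Edges now: 1
Op 2: add_edge(B, D). Edges now: 2
Op 3: add_edge(C, A). Edges now: 3
Op 4: add_edge(B, A). Edges now: 4
Op 5: add_edge(C, D). Edges now: 5
Op 6: add_edge(C, B). Edges now: 6
Op 7: add_edge(B, D) (duplicate, no change). Edges now: 6
Compute levels (Kahn BFS):
  sources (in-degree 0): C
  process C: level=0
    C->A: in-degree(A)=2, level(A)>=1
    C->B: in-degree(B)=0, level(B)=1, enqueue
    C->D: in-degree(D)=1, level(D)>=1
  process B: level=1
    B->A: in-degree(A)=1, level(A)>=2
    B->D: in-degree(D)=0, level(D)=2, enqueue
  process D: level=2
    D->A: in-degree(A)=0, level(A)=3, enqueue
  process A: level=3
All levels: A:3, B:1, C:0, D:2

Answer: A:3, B:1, C:0, D:2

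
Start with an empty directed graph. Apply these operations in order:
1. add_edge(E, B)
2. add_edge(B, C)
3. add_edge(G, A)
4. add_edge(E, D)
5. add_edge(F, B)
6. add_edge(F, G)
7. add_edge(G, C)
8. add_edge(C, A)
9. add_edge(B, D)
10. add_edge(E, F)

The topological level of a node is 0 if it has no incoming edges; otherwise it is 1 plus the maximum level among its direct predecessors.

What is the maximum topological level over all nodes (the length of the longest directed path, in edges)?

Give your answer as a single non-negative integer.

Answer: 4

Derivation:
Op 1: add_edge(E, B). Edges now: 1
Op 2: add_edge(B, C). Edges now: 2
Op 3: add_edge(G, A). Edges now: 3
Op 4: add_edge(E, D). Edges now: 4
Op 5: add_edge(F, B). Edges now: 5
Op 6: add_edge(F, G). Edges now: 6
Op 7: add_edge(G, C). Edges now: 7
Op 8: add_edge(C, A). Edges now: 8
Op 9: add_edge(B, D). Edges now: 9
Op 10: add_edge(E, F). Edges now: 10
Compute levels (Kahn BFS):
  sources (in-degree 0): E
  process E: level=0
    E->B: in-degree(B)=1, level(B)>=1
    E->D: in-degree(D)=1, level(D)>=1
    E->F: in-degree(F)=0, level(F)=1, enqueue
  process F: level=1
    F->B: in-degree(B)=0, level(B)=2, enqueue
    F->G: in-degree(G)=0, level(G)=2, enqueue
  process B: level=2
    B->C: in-degree(C)=1, level(C)>=3
    B->D: in-degree(D)=0, level(D)=3, enqueue
  process G: level=2
    G->A: in-degree(A)=1, level(A)>=3
    G->C: in-degree(C)=0, level(C)=3, enqueue
  process D: level=3
  process C: level=3
    C->A: in-degree(A)=0, level(A)=4, enqueue
  process A: level=4
All levels: A:4, B:2, C:3, D:3, E:0, F:1, G:2
max level = 4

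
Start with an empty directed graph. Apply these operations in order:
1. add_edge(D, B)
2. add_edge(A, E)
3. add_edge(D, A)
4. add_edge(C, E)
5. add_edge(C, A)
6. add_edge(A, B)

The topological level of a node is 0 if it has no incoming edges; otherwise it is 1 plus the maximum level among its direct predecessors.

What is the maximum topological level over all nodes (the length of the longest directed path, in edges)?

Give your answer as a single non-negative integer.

Answer: 2

Derivation:
Op 1: add_edge(D, B). Edges now: 1
Op 2: add_edge(A, E). Edges now: 2
Op 3: add_edge(D, A). Edges now: 3
Op 4: add_edge(C, E). Edges now: 4
Op 5: add_edge(C, A). Edges now: 5
Op 6: add_edge(A, B). Edges now: 6
Compute levels (Kahn BFS):
  sources (in-degree 0): C, D
  process C: level=0
    C->A: in-degree(A)=1, level(A)>=1
    C->E: in-degree(E)=1, level(E)>=1
  process D: level=0
    D->A: in-degree(A)=0, level(A)=1, enqueue
    D->B: in-degree(B)=1, level(B)>=1
  process A: level=1
    A->B: in-degree(B)=0, level(B)=2, enqueue
    A->E: in-degree(E)=0, level(E)=2, enqueue
  process B: level=2
  process E: level=2
All levels: A:1, B:2, C:0, D:0, E:2
max level = 2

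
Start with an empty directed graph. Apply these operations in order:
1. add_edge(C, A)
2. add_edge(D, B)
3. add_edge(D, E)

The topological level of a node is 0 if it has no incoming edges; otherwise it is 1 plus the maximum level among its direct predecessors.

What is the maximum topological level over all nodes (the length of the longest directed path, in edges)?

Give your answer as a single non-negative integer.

Answer: 1

Derivation:
Op 1: add_edge(C, A). Edges now: 1
Op 2: add_edge(D, B). Edges now: 2
Op 3: add_edge(D, E). Edges now: 3
Compute levels (Kahn BFS):
  sources (in-degree 0): C, D
  process C: level=0
    C->A: in-degree(A)=0, level(A)=1, enqueue
  process D: level=0
    D->B: in-degree(B)=0, level(B)=1, enqueue
    D->E: in-degree(E)=0, level(E)=1, enqueue
  process A: level=1
  process B: level=1
  process E: level=1
All levels: A:1, B:1, C:0, D:0, E:1
max level = 1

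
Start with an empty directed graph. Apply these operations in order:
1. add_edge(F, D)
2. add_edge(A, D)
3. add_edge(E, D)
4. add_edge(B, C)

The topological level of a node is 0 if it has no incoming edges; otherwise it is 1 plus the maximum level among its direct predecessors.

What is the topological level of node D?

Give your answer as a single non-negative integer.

Answer: 1

Derivation:
Op 1: add_edge(F, D). Edges now: 1
Op 2: add_edge(A, D). Edges now: 2
Op 3: add_edge(E, D). Edges now: 3
Op 4: add_edge(B, C). Edges now: 4
Compute levels (Kahn BFS):
  sources (in-degree 0): A, B, E, F
  process A: level=0
    A->D: in-degree(D)=2, level(D)>=1
  process B: level=0
    B->C: in-degree(C)=0, level(C)=1, enqueue
  process E: level=0
    E->D: in-degree(D)=1, level(D)>=1
  process F: level=0
    F->D: in-degree(D)=0, level(D)=1, enqueue
  process C: level=1
  process D: level=1
All levels: A:0, B:0, C:1, D:1, E:0, F:0
level(D) = 1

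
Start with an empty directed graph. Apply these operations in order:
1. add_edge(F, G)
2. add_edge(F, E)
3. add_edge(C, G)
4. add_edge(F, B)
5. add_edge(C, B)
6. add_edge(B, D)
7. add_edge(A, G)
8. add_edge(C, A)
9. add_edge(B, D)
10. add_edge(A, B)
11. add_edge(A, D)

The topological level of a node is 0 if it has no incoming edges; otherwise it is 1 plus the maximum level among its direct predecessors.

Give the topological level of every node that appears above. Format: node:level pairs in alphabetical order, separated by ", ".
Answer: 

Answer: A:1, B:2, C:0, D:3, E:1, F:0, G:2

Derivation:
Op 1: add_edge(F, G). Edges now: 1
Op 2: add_edge(F, E). Edges now: 2
Op 3: add_edge(C, G). Edges now: 3
Op 4: add_edge(F, B). Edges now: 4
Op 5: add_edge(C, B). Edges now: 5
Op 6: add_edge(B, D). Edges now: 6
Op 7: add_edge(A, G). Edges now: 7
Op 8: add_edge(C, A). Edges now: 8
Op 9: add_edge(B, D) (duplicate, no change). Edges now: 8
Op 10: add_edge(A, B). Edges now: 9
Op 11: add_edge(A, D). Edges now: 10
Compute levels (Kahn BFS):
  sources (in-degree 0): C, F
  process C: level=0
    C->A: in-degree(A)=0, level(A)=1, enqueue
    C->B: in-degree(B)=2, level(B)>=1
    C->G: in-degree(G)=2, level(G)>=1
  process F: level=0
    F->B: in-degree(B)=1, level(B)>=1
    F->E: in-degree(E)=0, level(E)=1, enqueue
    F->G: in-degree(G)=1, level(G)>=1
  process A: level=1
    A->B: in-degree(B)=0, level(B)=2, enqueue
    A->D: in-degree(D)=1, level(D)>=2
    A->G: in-degree(G)=0, level(G)=2, enqueue
  process E: level=1
  process B: level=2
    B->D: in-degree(D)=0, level(D)=3, enqueue
  process G: level=2
  process D: level=3
All levels: A:1, B:2, C:0, D:3, E:1, F:0, G:2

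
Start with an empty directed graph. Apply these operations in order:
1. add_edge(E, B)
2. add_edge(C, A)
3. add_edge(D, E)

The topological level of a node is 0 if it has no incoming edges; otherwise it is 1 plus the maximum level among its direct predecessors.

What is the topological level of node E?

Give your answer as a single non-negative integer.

Answer: 1

Derivation:
Op 1: add_edge(E, B). Edges now: 1
Op 2: add_edge(C, A). Edges now: 2
Op 3: add_edge(D, E). Edges now: 3
Compute levels (Kahn BFS):
  sources (in-degree 0): C, D
  process C: level=0
    C->A: in-degree(A)=0, level(A)=1, enqueue
  process D: level=0
    D->E: in-degree(E)=0, level(E)=1, enqueue
  process A: level=1
  process E: level=1
    E->B: in-degree(B)=0, level(B)=2, enqueue
  process B: level=2
All levels: A:1, B:2, C:0, D:0, E:1
level(E) = 1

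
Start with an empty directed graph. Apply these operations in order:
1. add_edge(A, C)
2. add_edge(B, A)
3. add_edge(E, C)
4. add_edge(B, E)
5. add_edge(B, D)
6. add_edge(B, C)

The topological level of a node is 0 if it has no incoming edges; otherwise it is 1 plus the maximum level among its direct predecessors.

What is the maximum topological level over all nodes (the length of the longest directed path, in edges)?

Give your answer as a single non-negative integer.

Op 1: add_edge(A, C). Edges now: 1
Op 2: add_edge(B, A). Edges now: 2
Op 3: add_edge(E, C). Edges now: 3
Op 4: add_edge(B, E). Edges now: 4
Op 5: add_edge(B, D). Edges now: 5
Op 6: add_edge(B, C). Edges now: 6
Compute levels (Kahn BFS):
  sources (in-degree 0): B
  process B: level=0
    B->A: in-degree(A)=0, level(A)=1, enqueue
    B->C: in-degree(C)=2, level(C)>=1
    B->D: in-degree(D)=0, level(D)=1, enqueue
    B->E: in-degree(E)=0, level(E)=1, enqueue
  process A: level=1
    A->C: in-degree(C)=1, level(C)>=2
  process D: level=1
  process E: level=1
    E->C: in-degree(C)=0, level(C)=2, enqueue
  process C: level=2
All levels: A:1, B:0, C:2, D:1, E:1
max level = 2

Answer: 2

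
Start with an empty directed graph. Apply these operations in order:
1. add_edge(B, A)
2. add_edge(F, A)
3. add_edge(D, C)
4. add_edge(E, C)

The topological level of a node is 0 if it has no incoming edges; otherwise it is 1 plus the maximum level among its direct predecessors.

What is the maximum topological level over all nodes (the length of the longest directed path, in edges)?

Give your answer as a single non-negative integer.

Op 1: add_edge(B, A). Edges now: 1
Op 2: add_edge(F, A). Edges now: 2
Op 3: add_edge(D, C). Edges now: 3
Op 4: add_edge(E, C). Edges now: 4
Compute levels (Kahn BFS):
  sources (in-degree 0): B, D, E, F
  process B: level=0
    B->A: in-degree(A)=1, level(A)>=1
  process D: level=0
    D->C: in-degree(C)=1, level(C)>=1
  process E: level=0
    E->C: in-degree(C)=0, level(C)=1, enqueue
  process F: level=0
    F->A: in-degree(A)=0, level(A)=1, enqueue
  process C: level=1
  process A: level=1
All levels: A:1, B:0, C:1, D:0, E:0, F:0
max level = 1

Answer: 1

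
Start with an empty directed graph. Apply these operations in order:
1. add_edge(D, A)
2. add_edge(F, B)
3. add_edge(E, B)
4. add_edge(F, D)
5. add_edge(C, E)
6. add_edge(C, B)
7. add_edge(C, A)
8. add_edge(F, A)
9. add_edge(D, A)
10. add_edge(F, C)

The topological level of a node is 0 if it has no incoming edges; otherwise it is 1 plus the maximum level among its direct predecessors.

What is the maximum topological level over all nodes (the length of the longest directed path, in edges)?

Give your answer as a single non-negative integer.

Op 1: add_edge(D, A). Edges now: 1
Op 2: add_edge(F, B). Edges now: 2
Op 3: add_edge(E, B). Edges now: 3
Op 4: add_edge(F, D). Edges now: 4
Op 5: add_edge(C, E). Edges now: 5
Op 6: add_edge(C, B). Edges now: 6
Op 7: add_edge(C, A). Edges now: 7
Op 8: add_edge(F, A). Edges now: 8
Op 9: add_edge(D, A) (duplicate, no change). Edges now: 8
Op 10: add_edge(F, C). Edges now: 9
Compute levels (Kahn BFS):
  sources (in-degree 0): F
  process F: level=0
    F->A: in-degree(A)=2, level(A)>=1
    F->B: in-degree(B)=2, level(B)>=1
    F->C: in-degree(C)=0, level(C)=1, enqueue
    F->D: in-degree(D)=0, level(D)=1, enqueue
  process C: level=1
    C->A: in-degree(A)=1, level(A)>=2
    C->B: in-degree(B)=1, level(B)>=2
    C->E: in-degree(E)=0, level(E)=2, enqueue
  process D: level=1
    D->A: in-degree(A)=0, level(A)=2, enqueue
  process E: level=2
    E->B: in-degree(B)=0, level(B)=3, enqueue
  process A: level=2
  process B: level=3
All levels: A:2, B:3, C:1, D:1, E:2, F:0
max level = 3

Answer: 3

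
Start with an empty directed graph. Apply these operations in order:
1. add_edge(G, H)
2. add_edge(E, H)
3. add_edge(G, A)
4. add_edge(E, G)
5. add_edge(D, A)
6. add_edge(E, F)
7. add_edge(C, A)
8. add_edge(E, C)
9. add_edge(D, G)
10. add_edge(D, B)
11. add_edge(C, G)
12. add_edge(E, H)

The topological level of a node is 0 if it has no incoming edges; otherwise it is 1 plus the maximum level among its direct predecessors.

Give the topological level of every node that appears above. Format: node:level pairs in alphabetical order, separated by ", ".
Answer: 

Answer: A:3, B:1, C:1, D:0, E:0, F:1, G:2, H:3

Derivation:
Op 1: add_edge(G, H). Edges now: 1
Op 2: add_edge(E, H). Edges now: 2
Op 3: add_edge(G, A). Edges now: 3
Op 4: add_edge(E, G). Edges now: 4
Op 5: add_edge(D, A). Edges now: 5
Op 6: add_edge(E, F). Edges now: 6
Op 7: add_edge(C, A). Edges now: 7
Op 8: add_edge(E, C). Edges now: 8
Op 9: add_edge(D, G). Edges now: 9
Op 10: add_edge(D, B). Edges now: 10
Op 11: add_edge(C, G). Edges now: 11
Op 12: add_edge(E, H) (duplicate, no change). Edges now: 11
Compute levels (Kahn BFS):
  sources (in-degree 0): D, E
  process D: level=0
    D->A: in-degree(A)=2, level(A)>=1
    D->B: in-degree(B)=0, level(B)=1, enqueue
    D->G: in-degree(G)=2, level(G)>=1
  process E: level=0
    E->C: in-degree(C)=0, level(C)=1, enqueue
    E->F: in-degree(F)=0, level(F)=1, enqueue
    E->G: in-degree(G)=1, level(G)>=1
    E->H: in-degree(H)=1, level(H)>=1
  process B: level=1
  process C: level=1
    C->A: in-degree(A)=1, level(A)>=2
    C->G: in-degree(G)=0, level(G)=2, enqueue
  process F: level=1
  process G: level=2
    G->A: in-degree(A)=0, level(A)=3, enqueue
    G->H: in-degree(H)=0, level(H)=3, enqueue
  process A: level=3
  process H: level=3
All levels: A:3, B:1, C:1, D:0, E:0, F:1, G:2, H:3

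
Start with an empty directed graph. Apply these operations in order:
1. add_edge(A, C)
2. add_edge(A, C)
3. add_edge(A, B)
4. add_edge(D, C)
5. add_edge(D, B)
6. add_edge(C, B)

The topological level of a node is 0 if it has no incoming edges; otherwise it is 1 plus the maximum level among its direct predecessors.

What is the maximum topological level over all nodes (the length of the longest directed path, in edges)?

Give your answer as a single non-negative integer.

Op 1: add_edge(A, C). Edges now: 1
Op 2: add_edge(A, C) (duplicate, no change). Edges now: 1
Op 3: add_edge(A, B). Edges now: 2
Op 4: add_edge(D, C). Edges now: 3
Op 5: add_edge(D, B). Edges now: 4
Op 6: add_edge(C, B). Edges now: 5
Compute levels (Kahn BFS):
  sources (in-degree 0): A, D
  process A: level=0
    A->B: in-degree(B)=2, level(B)>=1
    A->C: in-degree(C)=1, level(C)>=1
  process D: level=0
    D->B: in-degree(B)=1, level(B)>=1
    D->C: in-degree(C)=0, level(C)=1, enqueue
  process C: level=1
    C->B: in-degree(B)=0, level(B)=2, enqueue
  process B: level=2
All levels: A:0, B:2, C:1, D:0
max level = 2

Answer: 2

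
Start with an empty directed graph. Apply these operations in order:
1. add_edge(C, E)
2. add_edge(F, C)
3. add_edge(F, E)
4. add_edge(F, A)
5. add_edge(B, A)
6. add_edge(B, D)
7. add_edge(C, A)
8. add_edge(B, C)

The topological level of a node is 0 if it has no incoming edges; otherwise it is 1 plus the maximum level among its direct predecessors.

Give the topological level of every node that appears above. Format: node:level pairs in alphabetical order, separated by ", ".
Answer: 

Op 1: add_edge(C, E). Edges now: 1
Op 2: add_edge(F, C). Edges now: 2
Op 3: add_edge(F, E). Edges now: 3
Op 4: add_edge(F, A). Edges now: 4
Op 5: add_edge(B, A). Edges now: 5
Op 6: add_edge(B, D). Edges now: 6
Op 7: add_edge(C, A). Edges now: 7
Op 8: add_edge(B, C). Edges now: 8
Compute levels (Kahn BFS):
  sources (in-degree 0): B, F
  process B: level=0
    B->A: in-degree(A)=2, level(A)>=1
    B->C: in-degree(C)=1, level(C)>=1
    B->D: in-degree(D)=0, level(D)=1, enqueue
  process F: level=0
    F->A: in-degree(A)=1, level(A)>=1
    F->C: in-degree(C)=0, level(C)=1, enqueue
    F->E: in-degree(E)=1, level(E)>=1
  process D: level=1
  process C: level=1
    C->A: in-degree(A)=0, level(A)=2, enqueue
    C->E: in-degree(E)=0, level(E)=2, enqueue
  process A: level=2
  process E: level=2
All levels: A:2, B:0, C:1, D:1, E:2, F:0

Answer: A:2, B:0, C:1, D:1, E:2, F:0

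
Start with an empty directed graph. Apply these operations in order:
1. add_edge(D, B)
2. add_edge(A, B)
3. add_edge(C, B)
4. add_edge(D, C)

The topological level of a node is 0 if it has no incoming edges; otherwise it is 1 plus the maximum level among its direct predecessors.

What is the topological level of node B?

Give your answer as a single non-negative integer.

Answer: 2

Derivation:
Op 1: add_edge(D, B). Edges now: 1
Op 2: add_edge(A, B). Edges now: 2
Op 3: add_edge(C, B). Edges now: 3
Op 4: add_edge(D, C). Edges now: 4
Compute levels (Kahn BFS):
  sources (in-degree 0): A, D
  process A: level=0
    A->B: in-degree(B)=2, level(B)>=1
  process D: level=0
    D->B: in-degree(B)=1, level(B)>=1
    D->C: in-degree(C)=0, level(C)=1, enqueue
  process C: level=1
    C->B: in-degree(B)=0, level(B)=2, enqueue
  process B: level=2
All levels: A:0, B:2, C:1, D:0
level(B) = 2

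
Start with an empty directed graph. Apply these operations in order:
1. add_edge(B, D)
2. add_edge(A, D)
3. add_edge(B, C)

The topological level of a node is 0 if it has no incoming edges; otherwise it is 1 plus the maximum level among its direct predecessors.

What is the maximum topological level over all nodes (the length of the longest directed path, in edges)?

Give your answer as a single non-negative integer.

Answer: 1

Derivation:
Op 1: add_edge(B, D). Edges now: 1
Op 2: add_edge(A, D). Edges now: 2
Op 3: add_edge(B, C). Edges now: 3
Compute levels (Kahn BFS):
  sources (in-degree 0): A, B
  process A: level=0
    A->D: in-degree(D)=1, level(D)>=1
  process B: level=0
    B->C: in-degree(C)=0, level(C)=1, enqueue
    B->D: in-degree(D)=0, level(D)=1, enqueue
  process C: level=1
  process D: level=1
All levels: A:0, B:0, C:1, D:1
max level = 1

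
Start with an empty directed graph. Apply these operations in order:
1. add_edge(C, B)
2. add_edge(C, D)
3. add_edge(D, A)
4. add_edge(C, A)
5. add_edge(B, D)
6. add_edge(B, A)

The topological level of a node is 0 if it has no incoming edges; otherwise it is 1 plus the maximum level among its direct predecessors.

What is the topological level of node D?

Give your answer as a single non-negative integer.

Op 1: add_edge(C, B). Edges now: 1
Op 2: add_edge(C, D). Edges now: 2
Op 3: add_edge(D, A). Edges now: 3
Op 4: add_edge(C, A). Edges now: 4
Op 5: add_edge(B, D). Edges now: 5
Op 6: add_edge(B, A). Edges now: 6
Compute levels (Kahn BFS):
  sources (in-degree 0): C
  process C: level=0
    C->A: in-degree(A)=2, level(A)>=1
    C->B: in-degree(B)=0, level(B)=1, enqueue
    C->D: in-degree(D)=1, level(D)>=1
  process B: level=1
    B->A: in-degree(A)=1, level(A)>=2
    B->D: in-degree(D)=0, level(D)=2, enqueue
  process D: level=2
    D->A: in-degree(A)=0, level(A)=3, enqueue
  process A: level=3
All levels: A:3, B:1, C:0, D:2
level(D) = 2

Answer: 2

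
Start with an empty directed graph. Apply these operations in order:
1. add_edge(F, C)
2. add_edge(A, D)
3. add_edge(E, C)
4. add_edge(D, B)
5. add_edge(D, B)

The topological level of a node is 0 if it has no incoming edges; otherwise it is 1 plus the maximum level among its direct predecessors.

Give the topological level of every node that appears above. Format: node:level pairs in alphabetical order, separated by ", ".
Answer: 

Answer: A:0, B:2, C:1, D:1, E:0, F:0

Derivation:
Op 1: add_edge(F, C). Edges now: 1
Op 2: add_edge(A, D). Edges now: 2
Op 3: add_edge(E, C). Edges now: 3
Op 4: add_edge(D, B). Edges now: 4
Op 5: add_edge(D, B) (duplicate, no change). Edges now: 4
Compute levels (Kahn BFS):
  sources (in-degree 0): A, E, F
  process A: level=0
    A->D: in-degree(D)=0, level(D)=1, enqueue
  process E: level=0
    E->C: in-degree(C)=1, level(C)>=1
  process F: level=0
    F->C: in-degree(C)=0, level(C)=1, enqueue
  process D: level=1
    D->B: in-degree(B)=0, level(B)=2, enqueue
  process C: level=1
  process B: level=2
All levels: A:0, B:2, C:1, D:1, E:0, F:0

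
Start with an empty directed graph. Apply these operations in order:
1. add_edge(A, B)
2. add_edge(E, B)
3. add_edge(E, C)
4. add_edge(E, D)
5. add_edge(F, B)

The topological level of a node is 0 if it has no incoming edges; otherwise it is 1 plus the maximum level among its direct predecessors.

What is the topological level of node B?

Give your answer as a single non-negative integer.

Answer: 1

Derivation:
Op 1: add_edge(A, B). Edges now: 1
Op 2: add_edge(E, B). Edges now: 2
Op 3: add_edge(E, C). Edges now: 3
Op 4: add_edge(E, D). Edges now: 4
Op 5: add_edge(F, B). Edges now: 5
Compute levels (Kahn BFS):
  sources (in-degree 0): A, E, F
  process A: level=0
    A->B: in-degree(B)=2, level(B)>=1
  process E: level=0
    E->B: in-degree(B)=1, level(B)>=1
    E->C: in-degree(C)=0, level(C)=1, enqueue
    E->D: in-degree(D)=0, level(D)=1, enqueue
  process F: level=0
    F->B: in-degree(B)=0, level(B)=1, enqueue
  process C: level=1
  process D: level=1
  process B: level=1
All levels: A:0, B:1, C:1, D:1, E:0, F:0
level(B) = 1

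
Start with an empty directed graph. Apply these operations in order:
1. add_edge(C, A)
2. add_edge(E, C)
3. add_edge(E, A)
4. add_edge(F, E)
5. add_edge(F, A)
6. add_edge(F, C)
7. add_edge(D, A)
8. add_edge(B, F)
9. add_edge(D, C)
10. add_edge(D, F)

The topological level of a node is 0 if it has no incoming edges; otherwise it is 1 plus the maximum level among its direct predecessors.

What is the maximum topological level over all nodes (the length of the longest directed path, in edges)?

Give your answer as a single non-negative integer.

Op 1: add_edge(C, A). Edges now: 1
Op 2: add_edge(E, C). Edges now: 2
Op 3: add_edge(E, A). Edges now: 3
Op 4: add_edge(F, E). Edges now: 4
Op 5: add_edge(F, A). Edges now: 5
Op 6: add_edge(F, C). Edges now: 6
Op 7: add_edge(D, A). Edges now: 7
Op 8: add_edge(B, F). Edges now: 8
Op 9: add_edge(D, C). Edges now: 9
Op 10: add_edge(D, F). Edges now: 10
Compute levels (Kahn BFS):
  sources (in-degree 0): B, D
  process B: level=0
    B->F: in-degree(F)=1, level(F)>=1
  process D: level=0
    D->A: in-degree(A)=3, level(A)>=1
    D->C: in-degree(C)=2, level(C)>=1
    D->F: in-degree(F)=0, level(F)=1, enqueue
  process F: level=1
    F->A: in-degree(A)=2, level(A)>=2
    F->C: in-degree(C)=1, level(C)>=2
    F->E: in-degree(E)=0, level(E)=2, enqueue
  process E: level=2
    E->A: in-degree(A)=1, level(A)>=3
    E->C: in-degree(C)=0, level(C)=3, enqueue
  process C: level=3
    C->A: in-degree(A)=0, level(A)=4, enqueue
  process A: level=4
All levels: A:4, B:0, C:3, D:0, E:2, F:1
max level = 4

Answer: 4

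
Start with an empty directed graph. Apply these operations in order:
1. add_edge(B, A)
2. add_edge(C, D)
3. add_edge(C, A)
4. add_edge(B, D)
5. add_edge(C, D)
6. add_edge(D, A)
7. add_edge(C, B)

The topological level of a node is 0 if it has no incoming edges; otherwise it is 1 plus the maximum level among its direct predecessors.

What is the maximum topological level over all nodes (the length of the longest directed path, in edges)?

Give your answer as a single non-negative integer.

Answer: 3

Derivation:
Op 1: add_edge(B, A). Edges now: 1
Op 2: add_edge(C, D). Edges now: 2
Op 3: add_edge(C, A). Edges now: 3
Op 4: add_edge(B, D). Edges now: 4
Op 5: add_edge(C, D) (duplicate, no change). Edges now: 4
Op 6: add_edge(D, A). Edges now: 5
Op 7: add_edge(C, B). Edges now: 6
Compute levels (Kahn BFS):
  sources (in-degree 0): C
  process C: level=0
    C->A: in-degree(A)=2, level(A)>=1
    C->B: in-degree(B)=0, level(B)=1, enqueue
    C->D: in-degree(D)=1, level(D)>=1
  process B: level=1
    B->A: in-degree(A)=1, level(A)>=2
    B->D: in-degree(D)=0, level(D)=2, enqueue
  process D: level=2
    D->A: in-degree(A)=0, level(A)=3, enqueue
  process A: level=3
All levels: A:3, B:1, C:0, D:2
max level = 3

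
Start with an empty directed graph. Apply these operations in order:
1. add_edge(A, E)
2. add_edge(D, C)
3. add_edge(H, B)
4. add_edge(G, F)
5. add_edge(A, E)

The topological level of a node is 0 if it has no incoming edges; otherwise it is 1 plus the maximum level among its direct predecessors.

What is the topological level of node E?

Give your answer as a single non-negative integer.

Answer: 1

Derivation:
Op 1: add_edge(A, E). Edges now: 1
Op 2: add_edge(D, C). Edges now: 2
Op 3: add_edge(H, B). Edges now: 3
Op 4: add_edge(G, F). Edges now: 4
Op 5: add_edge(A, E) (duplicate, no change). Edges now: 4
Compute levels (Kahn BFS):
  sources (in-degree 0): A, D, G, H
  process A: level=0
    A->E: in-degree(E)=0, level(E)=1, enqueue
  process D: level=0
    D->C: in-degree(C)=0, level(C)=1, enqueue
  process G: level=0
    G->F: in-degree(F)=0, level(F)=1, enqueue
  process H: level=0
    H->B: in-degree(B)=0, level(B)=1, enqueue
  process E: level=1
  process C: level=1
  process F: level=1
  process B: level=1
All levels: A:0, B:1, C:1, D:0, E:1, F:1, G:0, H:0
level(E) = 1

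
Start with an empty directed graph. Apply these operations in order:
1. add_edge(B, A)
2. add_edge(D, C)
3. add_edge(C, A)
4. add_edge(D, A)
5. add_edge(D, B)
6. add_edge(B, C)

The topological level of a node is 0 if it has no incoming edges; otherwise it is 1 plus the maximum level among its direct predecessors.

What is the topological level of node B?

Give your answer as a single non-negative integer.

Op 1: add_edge(B, A). Edges now: 1
Op 2: add_edge(D, C). Edges now: 2
Op 3: add_edge(C, A). Edges now: 3
Op 4: add_edge(D, A). Edges now: 4
Op 5: add_edge(D, B). Edges now: 5
Op 6: add_edge(B, C). Edges now: 6
Compute levels (Kahn BFS):
  sources (in-degree 0): D
  process D: level=0
    D->A: in-degree(A)=2, level(A)>=1
    D->B: in-degree(B)=0, level(B)=1, enqueue
    D->C: in-degree(C)=1, level(C)>=1
  process B: level=1
    B->A: in-degree(A)=1, level(A)>=2
    B->C: in-degree(C)=0, level(C)=2, enqueue
  process C: level=2
    C->A: in-degree(A)=0, level(A)=3, enqueue
  process A: level=3
All levels: A:3, B:1, C:2, D:0
level(B) = 1

Answer: 1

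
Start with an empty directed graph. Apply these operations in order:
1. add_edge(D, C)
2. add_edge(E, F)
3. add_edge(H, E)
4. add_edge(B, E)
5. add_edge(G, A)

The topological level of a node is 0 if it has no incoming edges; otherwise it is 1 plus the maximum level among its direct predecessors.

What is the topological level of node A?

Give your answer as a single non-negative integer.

Answer: 1

Derivation:
Op 1: add_edge(D, C). Edges now: 1
Op 2: add_edge(E, F). Edges now: 2
Op 3: add_edge(H, E). Edges now: 3
Op 4: add_edge(B, E). Edges now: 4
Op 5: add_edge(G, A). Edges now: 5
Compute levels (Kahn BFS):
  sources (in-degree 0): B, D, G, H
  process B: level=0
    B->E: in-degree(E)=1, level(E)>=1
  process D: level=0
    D->C: in-degree(C)=0, level(C)=1, enqueue
  process G: level=0
    G->A: in-degree(A)=0, level(A)=1, enqueue
  process H: level=0
    H->E: in-degree(E)=0, level(E)=1, enqueue
  process C: level=1
  process A: level=1
  process E: level=1
    E->F: in-degree(F)=0, level(F)=2, enqueue
  process F: level=2
All levels: A:1, B:0, C:1, D:0, E:1, F:2, G:0, H:0
level(A) = 1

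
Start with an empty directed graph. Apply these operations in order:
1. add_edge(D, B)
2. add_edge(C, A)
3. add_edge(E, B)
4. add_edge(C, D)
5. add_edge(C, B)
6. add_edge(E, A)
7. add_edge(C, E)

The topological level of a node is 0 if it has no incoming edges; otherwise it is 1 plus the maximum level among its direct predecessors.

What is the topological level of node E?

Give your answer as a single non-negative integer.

Answer: 1

Derivation:
Op 1: add_edge(D, B). Edges now: 1
Op 2: add_edge(C, A). Edges now: 2
Op 3: add_edge(E, B). Edges now: 3
Op 4: add_edge(C, D). Edges now: 4
Op 5: add_edge(C, B). Edges now: 5
Op 6: add_edge(E, A). Edges now: 6
Op 7: add_edge(C, E). Edges now: 7
Compute levels (Kahn BFS):
  sources (in-degree 0): C
  process C: level=0
    C->A: in-degree(A)=1, level(A)>=1
    C->B: in-degree(B)=2, level(B)>=1
    C->D: in-degree(D)=0, level(D)=1, enqueue
    C->E: in-degree(E)=0, level(E)=1, enqueue
  process D: level=1
    D->B: in-degree(B)=1, level(B)>=2
  process E: level=1
    E->A: in-degree(A)=0, level(A)=2, enqueue
    E->B: in-degree(B)=0, level(B)=2, enqueue
  process A: level=2
  process B: level=2
All levels: A:2, B:2, C:0, D:1, E:1
level(E) = 1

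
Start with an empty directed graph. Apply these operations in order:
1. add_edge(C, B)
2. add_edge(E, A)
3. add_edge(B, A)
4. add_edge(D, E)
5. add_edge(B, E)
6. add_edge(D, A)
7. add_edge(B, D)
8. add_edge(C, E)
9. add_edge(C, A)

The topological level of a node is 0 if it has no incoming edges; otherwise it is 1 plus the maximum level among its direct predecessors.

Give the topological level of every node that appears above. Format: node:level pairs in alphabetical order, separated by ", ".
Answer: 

Op 1: add_edge(C, B). Edges now: 1
Op 2: add_edge(E, A). Edges now: 2
Op 3: add_edge(B, A). Edges now: 3
Op 4: add_edge(D, E). Edges now: 4
Op 5: add_edge(B, E). Edges now: 5
Op 6: add_edge(D, A). Edges now: 6
Op 7: add_edge(B, D). Edges now: 7
Op 8: add_edge(C, E). Edges now: 8
Op 9: add_edge(C, A). Edges now: 9
Compute levels (Kahn BFS):
  sources (in-degree 0): C
  process C: level=0
    C->A: in-degree(A)=3, level(A)>=1
    C->B: in-degree(B)=0, level(B)=1, enqueue
    C->E: in-degree(E)=2, level(E)>=1
  process B: level=1
    B->A: in-degree(A)=2, level(A)>=2
    B->D: in-degree(D)=0, level(D)=2, enqueue
    B->E: in-degree(E)=1, level(E)>=2
  process D: level=2
    D->A: in-degree(A)=1, level(A)>=3
    D->E: in-degree(E)=0, level(E)=3, enqueue
  process E: level=3
    E->A: in-degree(A)=0, level(A)=4, enqueue
  process A: level=4
All levels: A:4, B:1, C:0, D:2, E:3

Answer: A:4, B:1, C:0, D:2, E:3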